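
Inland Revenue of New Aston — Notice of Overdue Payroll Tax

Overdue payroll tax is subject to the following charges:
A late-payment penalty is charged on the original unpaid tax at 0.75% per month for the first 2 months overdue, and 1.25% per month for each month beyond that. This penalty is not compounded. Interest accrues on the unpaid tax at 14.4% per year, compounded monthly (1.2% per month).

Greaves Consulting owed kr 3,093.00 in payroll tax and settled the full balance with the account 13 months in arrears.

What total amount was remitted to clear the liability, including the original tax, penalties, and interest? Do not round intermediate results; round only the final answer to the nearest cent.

Penalty, months 1–2: 2 × 0.75% × kr 3,093.00 = kr 46.40…
Penalty, months 3–13: 11 × 1.25% × kr 3,093.00 = kr 425.29…
Interest: kr 3,093.00 × ((1 + 0.012)^13 − 1) = kr 3,093.00 × 0.1677414… = kr 518.8240…
Total = kr 3,093.00 + kr 471.6825 + kr 518.8240… = kr 4,083.51

kr 4,083.51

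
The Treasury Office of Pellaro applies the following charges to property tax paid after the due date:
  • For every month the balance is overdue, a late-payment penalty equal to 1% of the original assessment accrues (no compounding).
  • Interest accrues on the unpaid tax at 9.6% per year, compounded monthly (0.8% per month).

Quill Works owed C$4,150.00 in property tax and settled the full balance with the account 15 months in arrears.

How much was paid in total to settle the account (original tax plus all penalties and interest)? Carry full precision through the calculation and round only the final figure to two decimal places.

Late-payment penalty: 15 × 1% × C$4,150.00 = C$622.50
Interest: C$4,150.00 × ((1 + 0.008)^15 − 1) = C$4,150.00 × 0.1269587… = C$526.8784…
Total = C$4,150.00 + C$622.5000 + C$526.8784… = C$5,299.38

C$5,299.38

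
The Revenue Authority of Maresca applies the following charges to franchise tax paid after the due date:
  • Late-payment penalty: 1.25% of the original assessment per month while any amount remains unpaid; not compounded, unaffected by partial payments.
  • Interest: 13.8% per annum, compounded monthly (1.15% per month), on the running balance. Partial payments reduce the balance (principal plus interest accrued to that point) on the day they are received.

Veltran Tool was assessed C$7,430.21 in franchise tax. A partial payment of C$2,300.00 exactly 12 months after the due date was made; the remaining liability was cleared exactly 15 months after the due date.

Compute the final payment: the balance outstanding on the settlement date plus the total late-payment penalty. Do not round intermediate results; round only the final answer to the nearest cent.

C$7,833.32

Balance at month 12: C$7,430.2100 × (1 + 0.0115)^12 = C$8,522.9852…
After C$2,300.00 payment: C$8,522.9852… − C$2,300.00 = C$6,222.9852…
Balance at month 15: C$6,222.9852… × (1 + 0.0115)^3 = C$6,440.1566…
Penalty: 15 × 1.25% × C$7,430.21 = C$1,393.16…
Final settlement = outstanding balance + penalty = C$6,440.1566… + C$1,393.16… = C$7,833.32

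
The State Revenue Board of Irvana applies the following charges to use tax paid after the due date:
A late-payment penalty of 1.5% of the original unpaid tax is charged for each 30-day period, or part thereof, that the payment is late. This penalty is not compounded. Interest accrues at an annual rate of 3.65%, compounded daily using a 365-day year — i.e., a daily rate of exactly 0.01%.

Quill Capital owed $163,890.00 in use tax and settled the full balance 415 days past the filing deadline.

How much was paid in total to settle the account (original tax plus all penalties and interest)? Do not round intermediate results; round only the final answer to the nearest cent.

$205,251.08

Penalty periods: ⌈415/30⌉ = 14; penalty = 14 × 1.5% × $163,890.00 = $34,416.90
Interest: $163,890.00 × ((1 + 0.0001)^415 − 1) = $163,890.00 × 0.04237100… = $6,944.1830…
Total = $163,890.00 + $34,416.9000 + $6,944.1830… = $205,251.08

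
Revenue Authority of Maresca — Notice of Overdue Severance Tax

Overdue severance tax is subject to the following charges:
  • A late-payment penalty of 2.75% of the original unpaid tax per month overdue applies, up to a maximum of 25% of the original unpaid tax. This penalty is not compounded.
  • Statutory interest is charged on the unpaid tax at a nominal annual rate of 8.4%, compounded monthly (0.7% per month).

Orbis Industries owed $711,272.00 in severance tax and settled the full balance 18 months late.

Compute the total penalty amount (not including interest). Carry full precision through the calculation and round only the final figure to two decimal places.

$177,818.00

Penalty (uncapped): 18 × 2.75% × $711,272.00 = $352,079.64; cap = 25% × $711,272.00 = $177,818.00 → penalty = $177,818.00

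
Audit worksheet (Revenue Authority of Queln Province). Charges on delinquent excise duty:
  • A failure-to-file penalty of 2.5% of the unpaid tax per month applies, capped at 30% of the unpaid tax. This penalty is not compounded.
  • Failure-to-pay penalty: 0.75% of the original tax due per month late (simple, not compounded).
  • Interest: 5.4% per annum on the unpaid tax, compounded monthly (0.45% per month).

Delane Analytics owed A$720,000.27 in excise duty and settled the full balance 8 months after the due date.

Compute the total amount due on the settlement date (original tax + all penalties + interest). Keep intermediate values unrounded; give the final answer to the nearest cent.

A$933,532.28

Failure-to-file: 8 × 2.5% × A$720,000.27 = A$144,000.05… (under the 30% cap)
Failure-to-pay penalty: 8 × 0.75% × A$720,000.27 = A$43,200.02…
Interest: A$720,000.27 × ((1 + 0.0045)^8 − 1) = A$720,000.27 × 0.0365721… = A$26,331.9448…
Total = A$720,000.27 + A$187,200.0702 + A$26,331.9448… = A$933,532.28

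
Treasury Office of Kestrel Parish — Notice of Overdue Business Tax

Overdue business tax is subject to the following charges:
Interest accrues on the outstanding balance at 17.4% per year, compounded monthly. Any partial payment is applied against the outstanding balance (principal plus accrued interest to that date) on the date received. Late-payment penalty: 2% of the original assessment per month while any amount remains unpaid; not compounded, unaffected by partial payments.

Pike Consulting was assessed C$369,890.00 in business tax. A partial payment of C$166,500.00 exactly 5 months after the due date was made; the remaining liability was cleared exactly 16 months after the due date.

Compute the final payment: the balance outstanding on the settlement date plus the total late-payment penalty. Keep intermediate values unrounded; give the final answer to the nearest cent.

Monthly rate = 17.4% ÷ 12 = 1.45%
Balance at month 5: C$369,890.0000 × (1 + 0.0145)^5 = C$397,496.0773…
After C$166,500.00 payment: C$397,496.0773… − C$166,500.00 = C$230,996.0773…
Balance at month 16: C$230,996.0773… × (1 + 0.0145)^11 = C$270,630.7680…
Penalty: 16 × 2% × C$369,890.00 = C$118,364.80
Final settlement = outstanding balance + penalty = C$270,630.7680… + C$118,364.80 = C$388,995.57

C$388,995.57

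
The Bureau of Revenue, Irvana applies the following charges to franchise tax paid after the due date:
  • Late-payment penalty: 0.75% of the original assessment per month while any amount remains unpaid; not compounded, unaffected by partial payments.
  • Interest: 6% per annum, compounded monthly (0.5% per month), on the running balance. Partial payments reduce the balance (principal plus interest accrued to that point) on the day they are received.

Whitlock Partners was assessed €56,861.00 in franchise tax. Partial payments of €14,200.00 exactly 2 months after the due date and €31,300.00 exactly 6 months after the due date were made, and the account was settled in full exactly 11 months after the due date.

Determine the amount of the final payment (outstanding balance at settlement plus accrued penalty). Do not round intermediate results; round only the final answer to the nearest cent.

Balance at month 2: €56,861.0000 × (1 + 0.005)^2 = €57,431.0315…
After €14,200.00 payment: €57,431.0315… − €14,200.00 = €43,231.0315…
Balance at month 6: €43,231.0315… × (1 + 0.005)^4 = €44,102.1585…
After €31,300.00 payment: €44,102.1585… − €31,300.00 = €12,802.1585…
Balance at month 11: €12,802.1585… × (1 + 0.005)^5 = €13,125.4290…
Penalty: 11 × 0.75% × €56,861.00 = €4,691.03…
Final settlement = outstanding balance + penalty = €13,125.4290… + €4,691.03… = €17,816.46

€17,816.46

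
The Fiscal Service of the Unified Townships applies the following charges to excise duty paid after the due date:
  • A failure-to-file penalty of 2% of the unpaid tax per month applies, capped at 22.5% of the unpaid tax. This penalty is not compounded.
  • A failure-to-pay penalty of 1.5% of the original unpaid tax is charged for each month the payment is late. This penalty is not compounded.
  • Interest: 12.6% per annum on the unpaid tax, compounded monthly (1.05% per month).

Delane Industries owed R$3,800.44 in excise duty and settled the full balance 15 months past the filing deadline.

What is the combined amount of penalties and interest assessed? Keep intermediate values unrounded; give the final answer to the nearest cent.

R$2,354.83

Failure-to-file: 15 × 2% × R$3,800.44 = R$1,140.13…, capped at 22.5% × R$3,800.44 = R$855.10…
Failure-to-pay penalty = 1.5% × R$3,800.44 × 15 mo = R$855.10…
Interest: R$3,800.44 × ((1 + 0.0105)^15 − 1) = R$3,800.44 × 0.1696200… = R$644.6304…
Penalties + interest = R$1,710.1980 + R$644.6304… = R$2,354.83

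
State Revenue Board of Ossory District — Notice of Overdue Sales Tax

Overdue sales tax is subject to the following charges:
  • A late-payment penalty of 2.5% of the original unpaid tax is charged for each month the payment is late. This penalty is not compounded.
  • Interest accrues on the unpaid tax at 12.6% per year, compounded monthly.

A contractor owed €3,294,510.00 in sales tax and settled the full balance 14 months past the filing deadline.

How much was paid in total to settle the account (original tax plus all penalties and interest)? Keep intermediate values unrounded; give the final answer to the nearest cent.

€4,966,363.63

Late-payment penalty: 14 × 2.5% × €3,294,510.00 = €1,153,078.50
Interest (12.6%/yr ÷ 12 = 1.05%/month): €3,294,510.00 × ((1 + 0.0105)^14 − 1) = €518,775.1312…
Total = €3,294,510.00 + €1,153,078.5000 + €518,775.1312… = €4,966,363.63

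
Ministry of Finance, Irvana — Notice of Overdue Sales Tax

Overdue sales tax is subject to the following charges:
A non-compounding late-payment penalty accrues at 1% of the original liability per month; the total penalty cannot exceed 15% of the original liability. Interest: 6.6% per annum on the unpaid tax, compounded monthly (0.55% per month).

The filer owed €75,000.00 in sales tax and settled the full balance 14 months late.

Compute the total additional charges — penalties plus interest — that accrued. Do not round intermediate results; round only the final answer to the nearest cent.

€16,486.07

Penalty: 14 × 1% × €75,000.00 = €10,500.00 (below the 15% cap of €11,250.00)
Interest: €75,000.00 × ((1 + 0.0055)^14 − 1) = €75,000.00 × 0.0798142… = €5,986.0677…
Penalties + interest = €10,500.0000 + €5,986.0677… = €16,486.07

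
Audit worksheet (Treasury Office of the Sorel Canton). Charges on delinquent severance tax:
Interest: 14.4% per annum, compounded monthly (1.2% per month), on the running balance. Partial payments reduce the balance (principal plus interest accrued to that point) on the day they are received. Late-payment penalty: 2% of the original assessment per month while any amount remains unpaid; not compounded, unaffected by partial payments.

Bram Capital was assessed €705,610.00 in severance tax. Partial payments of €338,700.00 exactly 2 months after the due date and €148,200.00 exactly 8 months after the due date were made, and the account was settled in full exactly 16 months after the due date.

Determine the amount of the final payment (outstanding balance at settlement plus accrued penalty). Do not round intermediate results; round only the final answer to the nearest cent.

€516,486.01

Balance at month 2: €705,610.0000 × (1 + 0.012)^2 = €722,646.2478…
After €338,700.00 payment: €722,646.2478… − €338,700.00 = €383,946.2478…
Balance at month 8: €383,946.2478… × (1 + 0.012)^6 = €412,433.0908…
After €148,200.00 payment: €412,433.0908… − €148,200.00 = €264,233.0908…
Balance at month 16: €264,233.0908… × (1 + 0.012)^8 = €290,690.8118…
Penalty: 16 × 2% × €705,610.00 = €225,795.20
Final settlement = outstanding balance + penalty = €290,690.8118… + €225,795.20 = €516,486.01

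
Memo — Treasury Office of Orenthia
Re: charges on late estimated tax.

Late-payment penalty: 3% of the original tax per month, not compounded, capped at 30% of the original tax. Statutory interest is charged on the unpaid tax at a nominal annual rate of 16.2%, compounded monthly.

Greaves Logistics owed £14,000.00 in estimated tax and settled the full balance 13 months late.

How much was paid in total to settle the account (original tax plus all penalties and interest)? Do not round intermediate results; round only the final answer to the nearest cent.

£20,866.21

Penalty (uncapped): 13 × 3% × £14,000.00 = £5,460.00; cap = 30% × £14,000.00 = £4,200.00 → penalty = £4,200.00
Interest (16.2%/yr ÷ 12 = 1.35%/month): £14,000.00 × ((1 + 0.0135)^13 − 1) = £2,666.2091…
Total = £14,000.00 + £4,200.0000 + £2,666.2091… = £20,866.21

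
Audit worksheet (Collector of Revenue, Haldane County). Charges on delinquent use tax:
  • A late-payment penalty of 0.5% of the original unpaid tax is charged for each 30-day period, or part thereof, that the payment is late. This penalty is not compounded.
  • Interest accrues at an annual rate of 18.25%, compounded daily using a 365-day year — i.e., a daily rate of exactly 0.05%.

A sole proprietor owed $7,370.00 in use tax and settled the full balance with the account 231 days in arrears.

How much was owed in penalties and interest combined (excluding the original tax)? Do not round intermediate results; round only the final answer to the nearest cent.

Penalty periods: ⌈231/30⌉ = 8; penalty = 8 × 0.5% × $7,370.00 = $294.80
Interest: $7,370.00 × ((1 + 0.0005)^231 − 1) = $7,370.00 × 0.12240212… = $902.1036…
Penalties + interest = $294.8000 + $902.1036… = $1,196.90

$1,196.90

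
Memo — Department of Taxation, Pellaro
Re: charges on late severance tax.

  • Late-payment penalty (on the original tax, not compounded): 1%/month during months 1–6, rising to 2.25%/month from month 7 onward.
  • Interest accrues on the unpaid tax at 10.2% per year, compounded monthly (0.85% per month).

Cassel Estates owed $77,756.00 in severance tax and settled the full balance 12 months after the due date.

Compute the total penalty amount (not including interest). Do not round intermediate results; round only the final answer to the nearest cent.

$15,162.42

Penalty, months 1–6: 6 × 1% × $77,756.00 = $4,665.36
Penalty, months 7–12: 6 × 2.25% × $77,756.00 = $10,497.06
Total penalty = $4,665.36 + $10,497.06 = $15,162.42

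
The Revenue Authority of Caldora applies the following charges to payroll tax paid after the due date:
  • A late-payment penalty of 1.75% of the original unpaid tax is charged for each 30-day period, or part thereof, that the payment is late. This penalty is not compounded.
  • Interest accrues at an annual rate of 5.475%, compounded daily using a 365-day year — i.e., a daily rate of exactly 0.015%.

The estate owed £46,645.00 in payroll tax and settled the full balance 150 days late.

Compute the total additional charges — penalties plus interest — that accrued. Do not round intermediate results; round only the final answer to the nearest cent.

£5,142.77

Penalty periods: ⌈150/30⌉ = 5; penalty = 5 × 1.75% × £46,645.00 = £4,081.44…
Interest: £46,645.00 × ((1 + 0.00015)^150 − 1) = £46,645.00 × 0.02275331… = £1,061.3281…
Penalties + interest = £4,081.4375 + £1,061.3281… = £5,142.77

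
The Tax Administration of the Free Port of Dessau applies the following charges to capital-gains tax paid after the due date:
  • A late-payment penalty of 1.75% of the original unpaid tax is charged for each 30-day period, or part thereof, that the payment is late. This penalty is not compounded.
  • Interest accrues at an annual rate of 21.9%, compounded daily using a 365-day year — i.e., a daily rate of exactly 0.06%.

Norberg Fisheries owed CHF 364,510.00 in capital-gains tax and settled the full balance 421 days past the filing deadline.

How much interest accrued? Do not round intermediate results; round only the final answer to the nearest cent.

CHF 104,713.05

Interest: CHF 364,510.00 × ((1 + 0.0006)^421 − 1) = CHF 364,510.00 × 0.28727071… = CHF 104,713.0474…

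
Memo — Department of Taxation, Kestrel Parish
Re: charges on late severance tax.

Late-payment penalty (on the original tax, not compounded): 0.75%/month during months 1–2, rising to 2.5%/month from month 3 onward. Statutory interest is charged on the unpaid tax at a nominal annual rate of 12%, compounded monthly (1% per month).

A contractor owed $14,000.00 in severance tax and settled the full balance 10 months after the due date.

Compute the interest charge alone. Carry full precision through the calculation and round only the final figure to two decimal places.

$1,464.71

Interest: $14,000.00 × ((1 + 0.01)^10 − 1) = $14,000.00 × 0.1046221… = $1,464.7098…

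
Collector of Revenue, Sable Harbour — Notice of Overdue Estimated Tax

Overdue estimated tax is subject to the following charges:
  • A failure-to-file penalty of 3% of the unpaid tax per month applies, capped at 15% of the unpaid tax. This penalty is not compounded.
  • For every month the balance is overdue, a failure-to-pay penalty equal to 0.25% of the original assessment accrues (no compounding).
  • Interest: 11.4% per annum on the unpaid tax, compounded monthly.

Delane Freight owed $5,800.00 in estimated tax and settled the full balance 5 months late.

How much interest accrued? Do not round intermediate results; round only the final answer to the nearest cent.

$280.78

Interest (11.4%/yr ÷ 12 = 0.95%/month): $5,800.00 × ((1 + 0.0095)^5 − 1) = $280.7845…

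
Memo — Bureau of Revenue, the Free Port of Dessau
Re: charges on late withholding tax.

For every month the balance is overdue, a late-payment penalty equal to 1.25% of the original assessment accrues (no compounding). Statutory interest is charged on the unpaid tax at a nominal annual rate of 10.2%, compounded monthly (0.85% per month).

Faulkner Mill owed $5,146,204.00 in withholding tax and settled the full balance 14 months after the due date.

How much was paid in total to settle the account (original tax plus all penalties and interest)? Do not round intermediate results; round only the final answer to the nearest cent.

$6,694,200.72

Late-payment penalty: 14 × 1.25% × $5,146,204.00 = $900,585.70
Interest: $5,146,204.00 × ((1 + 0.0085)^14 − 1) = $5,146,204.00 × 0.1258036… = $647,411.0243…
Total = $5,146,204.00 + $900,585.7000 + $647,411.0243… = $6,694,200.72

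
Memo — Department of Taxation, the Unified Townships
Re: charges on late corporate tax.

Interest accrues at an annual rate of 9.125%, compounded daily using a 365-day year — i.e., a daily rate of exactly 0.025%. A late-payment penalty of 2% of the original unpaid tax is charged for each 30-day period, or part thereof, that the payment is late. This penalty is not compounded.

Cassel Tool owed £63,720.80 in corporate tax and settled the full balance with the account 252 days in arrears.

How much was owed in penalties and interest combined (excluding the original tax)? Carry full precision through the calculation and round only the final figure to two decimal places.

£15,612.77

Penalty periods: ⌈252/30⌉ = 9; penalty = 9 × 2% × £63,720.80 = £11,469.74…
Interest: £63,720.80 × ((1 + 0.00025)^252 − 1) = £63,720.80 × 0.06501845… = £4,143.0279…
Penalties + interest = £11,469.7440 + £4,143.0279… = £15,612.77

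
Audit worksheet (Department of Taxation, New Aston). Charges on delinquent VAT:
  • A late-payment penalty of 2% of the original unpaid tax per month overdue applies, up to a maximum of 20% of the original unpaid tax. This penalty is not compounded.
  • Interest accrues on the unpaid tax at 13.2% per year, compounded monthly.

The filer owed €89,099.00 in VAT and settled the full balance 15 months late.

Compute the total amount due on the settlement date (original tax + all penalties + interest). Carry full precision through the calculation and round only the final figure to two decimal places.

Penalty (uncapped): 15 × 2% × €89,099.00 = €26,729.70; cap = 20% × €89,099.00 = €17,819.80 → penalty = €17,819.80
Interest (13.2%/yr ÷ 12 = 1.1%/month): €89,099.00 × ((1 + 0.011)^15 − 1) = €15,889.1211…
Total = €89,099.00 + €17,819.8000 + €15,889.1211… = €122,807.92

€122,807.92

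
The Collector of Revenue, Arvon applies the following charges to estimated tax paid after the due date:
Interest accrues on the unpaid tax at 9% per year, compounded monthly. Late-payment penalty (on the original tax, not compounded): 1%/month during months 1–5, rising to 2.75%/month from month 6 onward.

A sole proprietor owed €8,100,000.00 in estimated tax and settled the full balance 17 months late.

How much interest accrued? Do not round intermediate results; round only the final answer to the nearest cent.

Interest (9%/yr ÷ 12 = 0.75%/month): €8,100,000.00 × ((1 + 0.0075)^17 − 1) = €1,097,100.8918…

€1,097,100.89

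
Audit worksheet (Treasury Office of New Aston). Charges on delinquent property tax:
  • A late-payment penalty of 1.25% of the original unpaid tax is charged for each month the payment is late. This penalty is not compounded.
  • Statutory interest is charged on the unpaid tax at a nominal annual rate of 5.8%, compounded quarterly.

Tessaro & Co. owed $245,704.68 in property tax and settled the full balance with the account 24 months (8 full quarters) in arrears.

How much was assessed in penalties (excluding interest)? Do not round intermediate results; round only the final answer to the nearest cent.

Late-payment penalty: 24 × 1.25% × $245,704.68 = $73,711.40…

$73,711.40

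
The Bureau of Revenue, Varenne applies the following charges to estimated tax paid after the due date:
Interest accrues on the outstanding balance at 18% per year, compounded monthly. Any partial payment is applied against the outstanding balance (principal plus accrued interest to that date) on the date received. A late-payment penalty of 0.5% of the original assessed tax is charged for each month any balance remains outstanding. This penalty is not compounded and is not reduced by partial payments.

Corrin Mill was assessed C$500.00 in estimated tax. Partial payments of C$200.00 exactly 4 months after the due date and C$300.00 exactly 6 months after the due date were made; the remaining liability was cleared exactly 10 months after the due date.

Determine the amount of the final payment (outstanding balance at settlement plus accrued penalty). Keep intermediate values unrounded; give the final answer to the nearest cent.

C$68.17

Monthly rate = 18% ÷ 12 = 1.5%
Balance at month 4: C$500.0000 × (1 + 0.015)^4 = C$530.6818…
After C$200.00 payment: C$530.6818… − C$200.00 = C$330.6818…
Balance at month 6: C$330.6818… × (1 + 0.015)^2 = C$340.6766…
After C$300.00 payment: C$340.6766… − C$300.00 = C$40.6766…
Balance at month 10: C$40.6766… × (1 + 0.015)^4 = C$43.1727…
Penalty: 10 × 0.5% × C$500.00 = C$25.00
Final settlement = outstanding balance + penalty = C$43.1727… + C$25.00 = C$68.17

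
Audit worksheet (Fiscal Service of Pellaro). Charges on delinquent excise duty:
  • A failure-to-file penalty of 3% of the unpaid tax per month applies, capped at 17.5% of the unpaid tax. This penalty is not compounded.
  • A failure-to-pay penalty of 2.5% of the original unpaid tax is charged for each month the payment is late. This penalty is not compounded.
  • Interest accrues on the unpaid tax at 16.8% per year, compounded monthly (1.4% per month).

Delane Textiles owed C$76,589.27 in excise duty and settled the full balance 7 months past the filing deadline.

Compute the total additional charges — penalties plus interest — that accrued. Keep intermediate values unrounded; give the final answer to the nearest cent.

C$34,634.69

Failure-to-file: 7 × 3% × C$76,589.27 = C$16,083.75…, capped at 17.5% × C$76,589.27 = C$13,403.12…
Failure-to-pay penalty = 2.5% × C$76,589.27 × 7 mo = C$13,403.12…
Interest: C$76,589.27 × ((1 + 0.014)^7 − 1) = C$76,589.27 × 0.1022134… = C$7,828.4494…
Penalties + interest = C$26,806.2445 + C$7,828.4494… = C$34,634.69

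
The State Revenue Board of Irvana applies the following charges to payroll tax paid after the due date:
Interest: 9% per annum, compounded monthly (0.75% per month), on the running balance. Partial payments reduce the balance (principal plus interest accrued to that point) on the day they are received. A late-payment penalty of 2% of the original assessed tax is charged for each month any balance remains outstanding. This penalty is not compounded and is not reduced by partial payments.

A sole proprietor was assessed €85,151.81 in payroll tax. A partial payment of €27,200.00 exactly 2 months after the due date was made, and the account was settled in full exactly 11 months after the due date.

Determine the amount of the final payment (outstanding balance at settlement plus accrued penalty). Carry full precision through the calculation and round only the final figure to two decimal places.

Balance at month 2: €85,151.8100 × (1 + 0.0075)^2 = €86,433.8769…
After €27,200.00 payment: €86,433.8769… − €27,200.00 = €59,233.8769…
Balance at month 11: €59,233.8769… × (1 + 0.0075)^9 = €63,354.2351…
Penalty: 11 × 2% × €85,151.81 = €18,733.40…
Final settlement = outstanding balance + penalty = €63,354.2351… + €18,733.40… = €82,087.63

€82,087.63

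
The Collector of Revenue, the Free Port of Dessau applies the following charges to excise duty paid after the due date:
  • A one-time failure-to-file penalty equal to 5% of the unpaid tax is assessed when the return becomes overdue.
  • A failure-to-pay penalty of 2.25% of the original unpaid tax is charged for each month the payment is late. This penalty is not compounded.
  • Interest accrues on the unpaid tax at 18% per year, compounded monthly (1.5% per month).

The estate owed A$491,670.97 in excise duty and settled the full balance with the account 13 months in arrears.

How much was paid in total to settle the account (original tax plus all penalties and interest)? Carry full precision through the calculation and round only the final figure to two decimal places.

A$765,065.81

Failure-to-file penalty: 5% × A$491,670.97 = A$24,583.55…
Failure-to-pay penalty: 13 × 2.25% × A$491,670.97 = A$143,813.76…
Interest: A$491,670.97 × ((1 + 0.015)^13 − 1) = A$491,670.97 × 0.2135524… = A$104,997.5373…
Total = A$491,670.97 + A$168,397.3072… + A$104,997.5373… = A$765,065.81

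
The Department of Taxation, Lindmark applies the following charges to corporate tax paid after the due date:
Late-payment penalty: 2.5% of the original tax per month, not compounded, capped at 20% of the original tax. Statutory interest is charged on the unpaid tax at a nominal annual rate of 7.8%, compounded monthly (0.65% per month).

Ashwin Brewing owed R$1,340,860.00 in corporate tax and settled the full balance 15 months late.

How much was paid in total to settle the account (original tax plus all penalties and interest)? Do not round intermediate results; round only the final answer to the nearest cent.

Penalty (uncapped): 15 × 2.5% × R$1,340,860.00 = R$502,822.50; cap = 20% × R$1,340,860.00 = R$268,172.00 → penalty = R$268,172.00
Interest: R$1,340,860.00 × ((1 + 0.0065)^15 − 1) = R$1,340,860.00 × 0.1020637… = R$136,853.1009…
Total = R$1,340,860.00 + R$268,172.0000 + R$136,853.1009… = R$1,745,885.10

R$1,745,885.10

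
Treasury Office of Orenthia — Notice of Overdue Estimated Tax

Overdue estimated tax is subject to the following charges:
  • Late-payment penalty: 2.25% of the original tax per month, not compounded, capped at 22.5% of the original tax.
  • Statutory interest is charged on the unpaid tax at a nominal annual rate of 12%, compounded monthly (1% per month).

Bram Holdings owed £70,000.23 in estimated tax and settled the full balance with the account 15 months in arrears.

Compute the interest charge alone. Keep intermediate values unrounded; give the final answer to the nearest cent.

Interest: £70,000.23 × ((1 + 0.01)^15 − 1) = £70,000.23 × 0.1609690… = £11,267.8639…

£11,267.86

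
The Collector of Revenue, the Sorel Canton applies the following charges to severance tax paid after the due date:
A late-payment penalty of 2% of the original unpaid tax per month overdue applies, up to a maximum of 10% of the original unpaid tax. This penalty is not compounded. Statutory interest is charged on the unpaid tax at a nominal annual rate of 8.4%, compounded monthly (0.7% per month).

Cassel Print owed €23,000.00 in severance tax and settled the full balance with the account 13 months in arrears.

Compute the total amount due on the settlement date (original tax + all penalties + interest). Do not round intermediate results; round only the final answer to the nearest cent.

Penalty (uncapped): 13 × 2% × €23,000.00 = €5,980.00; cap = 10% × €23,000.00 = €2,300.00 → penalty = €2,300.00
Interest: €23,000.00 × ((1 + 0.007)^13 − 1) = €23,000.00 × 0.0949218… = €2,183.2022…
Total = €23,000.00 + €2,300.0000 + €2,183.2022… = €27,483.20

€27,483.20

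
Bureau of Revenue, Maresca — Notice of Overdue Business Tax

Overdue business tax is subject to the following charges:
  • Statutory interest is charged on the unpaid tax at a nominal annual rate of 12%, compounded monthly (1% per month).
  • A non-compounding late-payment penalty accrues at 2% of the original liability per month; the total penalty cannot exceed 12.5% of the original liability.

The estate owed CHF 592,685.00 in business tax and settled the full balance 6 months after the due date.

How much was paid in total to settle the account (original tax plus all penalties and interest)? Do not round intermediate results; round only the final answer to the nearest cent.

Penalty: 6 × 2% × CHF 592,685.00 = CHF 71,122.20 (below the 12.5% cap of CHF 74,085.63…)
Interest: CHF 592,685.00 × ((1 + 0.01)^6 − 1) = CHF 592,685.00 × 0.0615202… = CHF 36,462.0705…
Total = CHF 592,685.00 + CHF 71,122.2000 + CHF 36,462.0705… = CHF 700,269.27

CHF 700,269.27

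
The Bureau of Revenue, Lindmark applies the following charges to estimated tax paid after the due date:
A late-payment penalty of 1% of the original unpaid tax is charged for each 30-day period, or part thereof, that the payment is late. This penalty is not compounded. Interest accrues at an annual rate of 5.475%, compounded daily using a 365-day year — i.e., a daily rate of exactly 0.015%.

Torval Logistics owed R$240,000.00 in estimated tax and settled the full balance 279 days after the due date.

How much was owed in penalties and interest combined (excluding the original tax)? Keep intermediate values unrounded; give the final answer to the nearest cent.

R$34,256.35

Penalty periods: ⌈279/30⌉ = 10; penalty = 10 × 1% × R$240,000.00 = R$24,000.00
Interest: R$240,000.00 × ((1 + 0.00015)^279 − 1) = R$240,000.00 × 0.04273478… = R$10,256.3481…
Penalties + interest = R$24,000.0000 + R$10,256.3481… = R$34,256.35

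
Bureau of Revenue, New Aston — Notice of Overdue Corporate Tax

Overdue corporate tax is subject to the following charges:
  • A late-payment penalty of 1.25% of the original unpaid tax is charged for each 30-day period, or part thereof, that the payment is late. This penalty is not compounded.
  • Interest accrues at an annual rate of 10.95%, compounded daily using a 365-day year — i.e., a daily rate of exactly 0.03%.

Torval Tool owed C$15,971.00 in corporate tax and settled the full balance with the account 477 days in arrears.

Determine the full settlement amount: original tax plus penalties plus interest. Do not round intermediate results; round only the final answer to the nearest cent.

C$21,621.87

Penalty periods: ⌈477/30⌉ = 16; penalty = 16 × 1.25% × C$15,971.00 = C$3,194.20
Interest: C$15,971.00 × ((1 + 0.0003)^477 − 1) = C$15,971.00 × 0.15382042… = C$2,456.6659…
Total = C$15,971.00 + C$3,194.2000 + C$2,456.6659… = C$21,621.87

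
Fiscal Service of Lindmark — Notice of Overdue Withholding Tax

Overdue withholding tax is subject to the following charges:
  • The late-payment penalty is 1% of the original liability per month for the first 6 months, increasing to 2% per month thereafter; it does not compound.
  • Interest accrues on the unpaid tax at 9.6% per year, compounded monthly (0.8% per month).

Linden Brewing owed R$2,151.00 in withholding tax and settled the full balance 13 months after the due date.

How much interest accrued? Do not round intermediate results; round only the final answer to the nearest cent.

R$234.76

Interest: R$2,151.00 × ((1 + 0.008)^13 − 1) = R$2,151.00 × 0.1091414… = R$234.7632…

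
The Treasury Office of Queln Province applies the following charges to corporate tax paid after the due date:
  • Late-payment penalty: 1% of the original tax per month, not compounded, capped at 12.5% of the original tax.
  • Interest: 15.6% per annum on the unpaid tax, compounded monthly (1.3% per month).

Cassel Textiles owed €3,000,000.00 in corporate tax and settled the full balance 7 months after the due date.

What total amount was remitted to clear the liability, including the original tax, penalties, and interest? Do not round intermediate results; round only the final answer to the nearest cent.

€3,493,880.71

Penalty: 7 × 1% × €3,000,000.00 = €210,000.00 (below the 12.5% cap of €375,000.00)
Interest: €3,000,000.00 × ((1 + 0.013)^7 − 1) = €3,000,000.00 × 0.0946269… = €283,880.7074…
Total = €3,000,000.00 + €210,000.0000 + €283,880.7074… = €3,493,880.71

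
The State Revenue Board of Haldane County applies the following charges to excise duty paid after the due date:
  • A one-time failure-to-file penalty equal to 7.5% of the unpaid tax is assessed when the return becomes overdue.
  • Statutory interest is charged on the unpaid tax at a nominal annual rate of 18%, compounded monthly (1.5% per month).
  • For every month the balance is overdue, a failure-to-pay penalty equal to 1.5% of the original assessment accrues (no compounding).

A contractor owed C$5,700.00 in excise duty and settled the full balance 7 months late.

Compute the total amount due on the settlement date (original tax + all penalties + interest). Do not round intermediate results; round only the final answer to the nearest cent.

Failure-to-file penalty: 7.5% × C$5,700.00 = C$427.50
Failure-to-pay penalty = 1.5% × C$5,700.00 × 7 mo = C$598.50
Interest: C$5,700.00 × ((1 + 0.015)^7 − 1) = C$5,700.00 × 0.1098449… = C$626.1160…
Total = C$5,700.00 + C$1,026.0000 + C$626.1160… = C$7,352.12

C$7,352.12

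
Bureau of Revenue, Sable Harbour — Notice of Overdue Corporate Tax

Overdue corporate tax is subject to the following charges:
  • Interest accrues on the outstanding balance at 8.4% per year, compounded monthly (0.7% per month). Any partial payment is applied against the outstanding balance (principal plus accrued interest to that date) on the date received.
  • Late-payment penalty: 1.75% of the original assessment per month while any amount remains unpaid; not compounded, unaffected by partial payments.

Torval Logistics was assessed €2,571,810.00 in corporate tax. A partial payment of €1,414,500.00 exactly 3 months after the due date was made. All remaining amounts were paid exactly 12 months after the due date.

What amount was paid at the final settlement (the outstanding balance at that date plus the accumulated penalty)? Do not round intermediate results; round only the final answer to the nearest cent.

Balance at month 3: €2,571,810.0000 × (1 + 0.007)^3 = €2,626,196.9482…
After €1,414,500.00 payment: €2,626,196.9482… − €1,414,500.00 = €1,211,696.9482…
Balance at month 12: €1,211,696.9482… × (1 + 0.007)^9 = €1,290,206.5699…
Penalty: 12 × 1.75% × €2,571,810.00 = €540,080.10
Final settlement = outstanding balance + penalty = €1,290,206.5699… + €540,080.10 = €1,830,286.67

€1,830,286.67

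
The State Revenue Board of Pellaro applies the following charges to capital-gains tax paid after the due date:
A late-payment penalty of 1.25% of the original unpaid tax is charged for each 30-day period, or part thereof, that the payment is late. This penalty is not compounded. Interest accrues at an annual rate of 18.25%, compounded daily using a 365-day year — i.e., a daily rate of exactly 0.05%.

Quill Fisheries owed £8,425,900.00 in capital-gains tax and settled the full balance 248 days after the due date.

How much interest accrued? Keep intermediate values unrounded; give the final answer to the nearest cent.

Interest: £8,425,900.00 × ((1 + 0.0005)^248 − 1) = £8,425,900.00 × 0.13198079… = £1,112,056.9447…

£1,112,056.94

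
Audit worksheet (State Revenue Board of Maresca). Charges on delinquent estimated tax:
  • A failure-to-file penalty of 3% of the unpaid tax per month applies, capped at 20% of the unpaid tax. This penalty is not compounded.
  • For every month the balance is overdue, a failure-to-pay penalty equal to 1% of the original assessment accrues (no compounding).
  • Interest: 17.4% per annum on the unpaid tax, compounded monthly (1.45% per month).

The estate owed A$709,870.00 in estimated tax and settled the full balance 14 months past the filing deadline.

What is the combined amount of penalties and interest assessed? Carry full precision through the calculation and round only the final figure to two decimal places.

A$399,861.26

Failure-to-file: 14 × 3% × A$709,870.00 = A$298,145.40, capped at 20% × A$709,870.00 = A$141,974.00
Failure-to-pay penalty = 1% × A$709,870.00 × 14 mo = A$99,381.80
Interest: A$709,870.00 × ((1 + 0.0145)^14 − 1) = A$709,870.00 × 0.2232880… = A$158,505.4599…
Penalties + interest = A$241,355.8000 + A$158,505.4599… = A$399,861.26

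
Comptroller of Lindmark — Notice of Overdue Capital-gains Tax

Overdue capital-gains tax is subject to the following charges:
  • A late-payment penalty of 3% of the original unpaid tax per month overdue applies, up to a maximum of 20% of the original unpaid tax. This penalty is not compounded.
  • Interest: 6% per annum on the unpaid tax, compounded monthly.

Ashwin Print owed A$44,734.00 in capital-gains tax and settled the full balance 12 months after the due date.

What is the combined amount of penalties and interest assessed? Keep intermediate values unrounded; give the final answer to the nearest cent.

A$11,705.90

Penalty (uncapped): 12 × 3% × A$44,734.00 = A$16,104.24; cap = 20% × A$44,734.00 = A$8,946.80 → penalty = A$8,946.80
Interest (6%/yr ÷ 12 = 0.5%/month): A$44,734.00 × ((1 + 0.005)^12 − 1) = A$2,759.0952…
Penalties + interest = A$8,946.8000 + A$2,759.0952… = A$11,705.90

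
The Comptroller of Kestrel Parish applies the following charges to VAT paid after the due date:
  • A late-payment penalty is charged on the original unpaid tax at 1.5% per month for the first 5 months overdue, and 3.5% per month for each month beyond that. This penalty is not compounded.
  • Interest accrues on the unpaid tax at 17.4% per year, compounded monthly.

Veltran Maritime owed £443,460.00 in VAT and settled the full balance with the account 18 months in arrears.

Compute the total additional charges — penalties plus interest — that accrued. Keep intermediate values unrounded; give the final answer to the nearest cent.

£366,207.88

Penalty, months 1–5: 5 × 1.5% × £443,460.00 = £33,259.50
Penalty, months 6–18: 13 × 3.5% × £443,460.00 = £201,774.30
Interest (17.4%/yr ÷ 12 = 1.45%/month): £443,460.00 × ((1 + 0.0145)^18 − 1) = £131,174.0774…
Penalties + interest = £235,033.8000 + £131,174.0774… = £366,207.88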